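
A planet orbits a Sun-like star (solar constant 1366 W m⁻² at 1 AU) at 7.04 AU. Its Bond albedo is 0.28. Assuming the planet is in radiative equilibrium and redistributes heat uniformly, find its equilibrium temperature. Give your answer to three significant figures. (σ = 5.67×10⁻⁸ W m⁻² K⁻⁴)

T_eq ≈ 96.7 K

Flux at 7.04 AU: S = 1366/7.04² = 27.6 W m⁻².
Energy balance: absorbed = emitted ⇒ πR²·S(1−A) = 4πR²·σT_eq⁴, so T_eq⁴ = S(1−A)/(4σ).
T_eq = [27.6 × 0.72 / (4 × 5.67×10⁻⁸)]^(1/4) = (8.75×10⁷)^(1/4) = 96.7 K.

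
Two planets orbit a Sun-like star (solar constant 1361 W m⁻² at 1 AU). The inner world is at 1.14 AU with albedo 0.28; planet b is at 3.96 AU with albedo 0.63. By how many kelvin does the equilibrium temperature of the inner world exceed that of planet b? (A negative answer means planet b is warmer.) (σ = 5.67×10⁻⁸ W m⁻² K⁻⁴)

ΔT ≈ 131.0 K

T_eq = [S₀(1−A)/(4σd²)]^(1/4), so T ∝ (1−A)^(1/4) / √d.
T₁ = [1361×0.72/(4×5.67×10⁻⁸×1.14²)]^(1/4) = 240.12 K.
T₂ = [1361×0.37/(4×5.67×10⁻⁸×3.96²)]^(1/4) = 109.08 K.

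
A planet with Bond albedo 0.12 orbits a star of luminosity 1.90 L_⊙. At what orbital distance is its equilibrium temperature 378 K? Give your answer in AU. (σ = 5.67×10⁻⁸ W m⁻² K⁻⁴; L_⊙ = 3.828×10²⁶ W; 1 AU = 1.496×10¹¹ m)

d ≈ 0.701 AU

L = 1.90 × 3.828×10²⁶ = 7.27×10²⁶ W.
From T_eq⁴ = L(1−A)/(16πσd²): d = √[L(1−A)/(16πσT_eq⁴)].
d = √[7.27×10²⁶ × 0.88 / (16π × 5.67×10⁻⁸ × (378)⁴)] = 1.05×10¹¹ m = 0.701 AU.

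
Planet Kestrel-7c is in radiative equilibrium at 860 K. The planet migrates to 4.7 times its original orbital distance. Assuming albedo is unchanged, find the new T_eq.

T_eq ≈ 397 K

T_eq ∝ L^(1/4) · d^(−1/2).
T′ = 860 / 4.7^(1/2) = 397 K.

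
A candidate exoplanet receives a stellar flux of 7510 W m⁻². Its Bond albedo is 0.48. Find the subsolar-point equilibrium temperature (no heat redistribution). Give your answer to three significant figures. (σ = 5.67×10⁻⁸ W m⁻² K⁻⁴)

At the subsolar point the surface absorbs S(1−A) and emits σT⁴ per unit area — no factor of 4, since only the local patch is in balance.
T = [7510 × 0.52 / 5.67×10⁻⁸]^(1/4) = (6.89×10¹⁰)^(1/4) = 512 K.

T_ss ≈ 512 K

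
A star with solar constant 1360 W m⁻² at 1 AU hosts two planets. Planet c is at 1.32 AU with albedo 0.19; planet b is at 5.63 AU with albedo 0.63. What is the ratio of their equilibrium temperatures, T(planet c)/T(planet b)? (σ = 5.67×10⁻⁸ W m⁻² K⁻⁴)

T_eq = [S₀(1−A)/(4σd²)]^(1/4), so T ∝ (1−A)^(1/4) / √d.
T₁ = [1360×0.81/(4×5.67×10⁻⁸×1.32²)]^(1/4) = 229.78 K.
T₂ = [1360×0.37/(4×5.67×10⁻⁸×5.63²)]^(1/4) = 91.47 K.

T₁/T₂ ≈ 2.512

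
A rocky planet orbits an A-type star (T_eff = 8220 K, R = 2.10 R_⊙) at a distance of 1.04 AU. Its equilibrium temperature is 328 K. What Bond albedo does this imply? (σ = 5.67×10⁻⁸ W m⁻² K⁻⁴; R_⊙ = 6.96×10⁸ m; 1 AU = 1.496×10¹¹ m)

R_⋆ = 2.10 × 6.96×10⁸ = 1.46×10⁹ m.
d = 1.04 AU = 1.56×10¹¹ m.
L = 4πR_⋆²σT_⋆⁴ = 4π(1.46×10⁹)² × 5.67×10⁻⁸ × (8220)⁴ = 6.95×10²⁷ W.
S = L/(4πd²) = 2.28×10⁴ W m⁻².
From T_eq⁴ = S(1−A)/(4σ): 1−A = 4σT_eq⁴/S.
1−A = 4 × 5.67×10⁻⁸ × (328)⁴ / 2.28×10⁴ = 0.115.

A ≈ 0.89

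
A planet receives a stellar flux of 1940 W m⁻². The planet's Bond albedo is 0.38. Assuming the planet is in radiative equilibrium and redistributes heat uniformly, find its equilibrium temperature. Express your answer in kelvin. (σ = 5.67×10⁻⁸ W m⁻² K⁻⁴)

T_eq ≈ 270 K

Energy balance: absorbed = emitted ⇒ πR²·S(1−A) = 4πR²·σT_eq⁴, so T_eq⁴ = S(1−A)/(4σ).
T_eq = [1940 × 0.62 / (4 × 5.67×10⁻⁸)]^(1/4) = (5.30×10⁹)^(1/4) = 270 K.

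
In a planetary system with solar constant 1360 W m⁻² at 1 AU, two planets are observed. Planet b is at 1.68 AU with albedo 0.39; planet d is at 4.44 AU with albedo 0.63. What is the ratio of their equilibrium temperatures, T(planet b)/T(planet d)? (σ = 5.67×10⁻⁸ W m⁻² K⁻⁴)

T₁/T₂ ≈ 1.842

T_eq = [S₀(1−A)/(4σd²)]^(1/4), so T ∝ (1−A)^(1/4) / √d.
T₁ = [1360×0.61/(4×5.67×10⁻⁸×1.68²)]^(1/4) = 189.74 K.
T₂ = [1360×0.37/(4×5.67×10⁻⁸×4.44²)]^(1/4) = 103.00 K.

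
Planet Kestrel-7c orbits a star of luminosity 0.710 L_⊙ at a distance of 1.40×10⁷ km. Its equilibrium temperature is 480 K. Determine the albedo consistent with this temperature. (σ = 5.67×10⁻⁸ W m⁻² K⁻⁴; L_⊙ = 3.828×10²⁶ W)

d = 1.40×10⁷ km = 1.40×10¹⁰ m.
L = 0.710 × 3.828×10²⁶ = 2.72×10²⁶ W.
Flux: S = L/(4πd²) = 2.72×10²⁶/(4π×(1.40×10¹⁰)²) = 1.10×10⁵ W m⁻².
From T_eq⁴ = S(1−A)/(4σ): 1−A = 4σT_eq⁴/S.
1−A = 4 × 5.67×10⁻⁸ × (480)⁴ / 1.10×10⁵ = 0.109.

A ≈ 0.89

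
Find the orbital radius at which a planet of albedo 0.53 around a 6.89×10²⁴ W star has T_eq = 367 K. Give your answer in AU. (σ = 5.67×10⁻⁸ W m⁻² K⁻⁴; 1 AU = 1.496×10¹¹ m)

d ≈ 0.0529 AU

From T_eq⁴ = L(1−A)/(16πσd²): d = √[L(1−A)/(16πσT_eq⁴)].
d = √[6.89×10²⁴ × 0.47 / (16π × 5.67×10⁻⁸ × (367)⁴)] = 7.91×10⁹ m = 0.0529 AU.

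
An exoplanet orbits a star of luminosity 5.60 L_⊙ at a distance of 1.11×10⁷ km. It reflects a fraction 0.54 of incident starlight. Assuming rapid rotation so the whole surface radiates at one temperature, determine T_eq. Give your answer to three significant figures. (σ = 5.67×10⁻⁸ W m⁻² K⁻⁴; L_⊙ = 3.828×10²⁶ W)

d = 1.11×10⁷ km = 1.11×10¹⁰ m.
L = 5.60 × 3.828×10²⁶ = 2.14×10²⁷ W.
Flux: S = L/(4πd²) = 2.14×10²⁷/(4π×(1.11×10¹⁰)²) = 1.38×10⁶ W m⁻².
Energy balance: absorbed = emitted ⇒ πR²·S(1−A) = 4πR²·σT_eq⁴, so T_eq⁴ = S(1−A)/(4σ).
T_eq = [1.38×10⁶ × 0.46 / (4 × 5.67×10⁻⁸)]^(1/4) = (2.81×10¹²)^(1/4) = 1290 K.

T_eq ≈ 1290 K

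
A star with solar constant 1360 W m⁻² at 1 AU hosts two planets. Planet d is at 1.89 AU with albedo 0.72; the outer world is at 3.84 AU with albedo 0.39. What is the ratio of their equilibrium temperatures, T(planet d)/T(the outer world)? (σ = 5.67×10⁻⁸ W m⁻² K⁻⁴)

T₁/T₂ ≈ 1.173

T_eq = [S₀(1−A)/(4σd²)]^(1/4), so T ∝ (1−A)^(1/4) / √d.
T₁ = [1360×0.28/(4×5.67×10⁻⁸×1.89²)]^(1/4) = 147.24 K.
T₂ = [1360×0.61/(4×5.67×10⁻⁸×3.84²)]^(1/4) = 125.50 K.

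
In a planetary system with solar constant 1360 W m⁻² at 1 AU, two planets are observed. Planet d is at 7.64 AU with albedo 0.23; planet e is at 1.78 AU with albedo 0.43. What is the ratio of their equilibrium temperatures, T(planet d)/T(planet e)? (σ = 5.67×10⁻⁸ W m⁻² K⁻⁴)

T₁/T₂ ≈ 0.520

T_eq = [S₀(1−A)/(4σd²)]^(1/4), so T ∝ (1−A)^(1/4) / √d.
T₁ = [1360×0.77/(4×5.67×10⁻⁸×7.64²)]^(1/4) = 94.31 K.
T₂ = [1360×0.57/(4×5.67×10⁻⁸×1.78²)]^(1/4) = 181.23 K.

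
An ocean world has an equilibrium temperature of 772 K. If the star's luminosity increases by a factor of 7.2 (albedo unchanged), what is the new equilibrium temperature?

T_eq ≈ 1260 K

T_eq ∝ L^(1/4) · d^(−1/2).
T′ = 772 × 7.2^(1/4) = 1260 K.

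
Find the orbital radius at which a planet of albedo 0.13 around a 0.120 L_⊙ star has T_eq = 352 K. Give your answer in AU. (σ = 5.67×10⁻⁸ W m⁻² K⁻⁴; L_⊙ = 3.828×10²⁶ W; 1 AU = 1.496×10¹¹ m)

L = 0.120 × 3.828×10²⁶ = 4.59×10²⁵ W.
From T_eq⁴ = L(1−A)/(16πσd²): d = √[L(1−A)/(16πσT_eq⁴)].
d = √[4.59×10²⁵ × 0.87 / (16π × 5.67×10⁻⁸ × (352)⁴)] = 3.02×10¹⁰ m = 0.202 AU.

d ≈ 0.202 AU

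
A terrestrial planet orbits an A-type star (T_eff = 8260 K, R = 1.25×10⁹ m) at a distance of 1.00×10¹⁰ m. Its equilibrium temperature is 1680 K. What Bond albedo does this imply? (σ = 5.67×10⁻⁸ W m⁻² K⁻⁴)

A ≈ 0.56

L = 4πR_⋆²σT_⋆⁴ = 4π(1.25×10⁹)² × 5.67×10⁻⁸ × (8260)⁴ = 5.18×10²⁷ W.
S = L/(4πd²) = 4.12×10⁶ W m⁻².
From T_eq⁴ = S(1−A)/(4σ): 1−A = 4σT_eq⁴/S.
1−A = 4 × 5.67×10⁻⁸ × (1680)⁴ / 4.12×10⁶ = 0.438.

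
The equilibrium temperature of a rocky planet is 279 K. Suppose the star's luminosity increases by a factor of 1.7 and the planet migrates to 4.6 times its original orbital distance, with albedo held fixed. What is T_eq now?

T_eq ∝ L^(1/4) · d^(−1/2).
T′ = 279 × 1.7^(1/4) / 4.6^(1/2) = 149 K.

T_eq ≈ 149 K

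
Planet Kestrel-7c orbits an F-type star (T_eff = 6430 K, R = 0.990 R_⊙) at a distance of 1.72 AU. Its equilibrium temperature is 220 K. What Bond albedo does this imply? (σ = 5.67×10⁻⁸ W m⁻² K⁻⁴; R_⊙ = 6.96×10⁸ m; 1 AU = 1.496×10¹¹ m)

A ≈ 0.24

R_⋆ = 0.990 × 6.96×10⁸ = 6.89×10⁸ m.
d = 1.72 AU = 2.57×10¹¹ m.
L = 4πR_⋆²σT_⋆⁴ = 4π(6.89×10⁸)² × 5.67×10⁻⁸ × (6430)⁴ = 5.78×10²⁶ W.
S = L/(4πd²) = 695 W m⁻².
From T_eq⁴ = S(1−A)/(4σ): 1−A = 4σT_eq⁴/S.
1−A = 4 × 5.67×10⁻⁸ × (220)⁴ / 695 = 0.764.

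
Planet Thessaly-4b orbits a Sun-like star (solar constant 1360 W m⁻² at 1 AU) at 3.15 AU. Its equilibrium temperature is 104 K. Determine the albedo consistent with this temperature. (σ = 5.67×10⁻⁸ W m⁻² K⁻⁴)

A ≈ 0.81

Flux at 3.15 AU: S = 1360/3.15² = 137 W m⁻².
From T_eq⁴ = S(1−A)/(4σ): 1−A = 4σT_eq⁴/S.
1−A = 4 × 5.67×10⁻⁸ × (104)⁴ / 137 = 0.194.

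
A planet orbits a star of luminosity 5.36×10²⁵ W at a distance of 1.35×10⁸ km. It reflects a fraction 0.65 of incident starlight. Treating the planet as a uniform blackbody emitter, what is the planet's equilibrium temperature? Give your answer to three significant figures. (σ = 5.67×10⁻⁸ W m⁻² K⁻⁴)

T_eq ≈ 138 K

d = 1.35×10⁸ km = 1.35×10¹¹ m.
Flux: S = L/(4πd²) = 5.36×10²⁵/(4π×(1.35×10¹¹)²) = 234 W m⁻².
Energy balance: absorbed = emitted ⇒ πR²·S(1−A) = 4πR²·σT_eq⁴, so T_eq⁴ = S(1−A)/(4σ).
T_eq = [234 × 0.35 / (4 × 5.67×10⁻⁸)]^(1/4) = (3.61×10⁸)^(1/4) = 138 K.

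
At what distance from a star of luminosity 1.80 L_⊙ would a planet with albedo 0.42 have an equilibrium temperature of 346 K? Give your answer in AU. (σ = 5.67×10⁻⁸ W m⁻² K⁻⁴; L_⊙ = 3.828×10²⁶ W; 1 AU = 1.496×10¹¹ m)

d ≈ 0.661 AU

L = 1.80 × 3.828×10²⁶ = 6.89×10²⁶ W.
From T_eq⁴ = L(1−A)/(16πσd²): d = √[L(1−A)/(16πσT_eq⁴)].
d = √[6.89×10²⁶ × 0.58 / (16π × 5.67×10⁻⁸ × (346)⁴)] = 9.89×10¹⁰ m = 0.661 AU.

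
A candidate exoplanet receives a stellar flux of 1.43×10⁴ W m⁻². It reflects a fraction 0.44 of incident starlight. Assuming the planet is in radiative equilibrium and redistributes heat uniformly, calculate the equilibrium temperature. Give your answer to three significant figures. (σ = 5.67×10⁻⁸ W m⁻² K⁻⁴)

Energy balance: absorbed = emitted ⇒ πR²·S(1−A) = 4πR²·σT_eq⁴, so T_eq⁴ = S(1−A)/(4σ).
T_eq = [1.43×10⁴ × 0.56 / (4 × 5.67×10⁻⁸)]^(1/4) = (3.53×10¹⁰)^(1/4) = 433 K.

T_eq ≈ 433 K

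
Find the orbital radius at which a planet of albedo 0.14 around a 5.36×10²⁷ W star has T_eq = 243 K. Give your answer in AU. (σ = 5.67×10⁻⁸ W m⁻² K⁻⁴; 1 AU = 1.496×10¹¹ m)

d ≈ 4.55 AU

From T_eq⁴ = L(1−A)/(16πσd²): d = √[L(1−A)/(16πσT_eq⁴)].
d = √[5.36×10²⁷ × 0.86 / (16π × 5.67×10⁻⁸ × (243)⁴)] = 6.81×10¹¹ m = 4.55 AU.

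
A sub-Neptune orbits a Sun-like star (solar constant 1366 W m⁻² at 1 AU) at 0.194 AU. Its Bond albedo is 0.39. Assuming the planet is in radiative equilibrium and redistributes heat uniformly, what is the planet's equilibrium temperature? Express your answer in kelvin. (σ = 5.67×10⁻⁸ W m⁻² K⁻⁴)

T_eq ≈ 559 K

Flux at 0.194 AU: S = 1366/0.194² = 3.63×10⁴ W m⁻².
Energy balance: absorbed = emitted ⇒ πR²·S(1−A) = 4πR²·σT_eq⁴, so T_eq⁴ = S(1−A)/(4σ).
T_eq = [3.63×10⁴ × 0.61 / (4 × 5.67×10⁻⁸)]^(1/4) = (9.76×10¹⁰)^(1/4) = 559 K.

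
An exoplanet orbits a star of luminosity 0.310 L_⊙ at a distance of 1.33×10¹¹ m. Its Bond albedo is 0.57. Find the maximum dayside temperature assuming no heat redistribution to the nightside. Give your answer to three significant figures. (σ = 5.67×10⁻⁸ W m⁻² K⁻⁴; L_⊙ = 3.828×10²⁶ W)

L = 0.310 × 3.828×10²⁶ = 1.19×10²⁶ W.
Flux: S = L/(4πd²) = 1.19×10²⁶/(4π×(1.33×10¹¹)²) = 534 W m⁻².
With no redistribution each surface element balances locally: S(1−A) = σT⁴.
T = [534 × 0.43 / 5.67×10⁻⁸]^(1/4) = (4.05×10⁹)^(1/4) = 252 K.

T_ss ≈ 252 K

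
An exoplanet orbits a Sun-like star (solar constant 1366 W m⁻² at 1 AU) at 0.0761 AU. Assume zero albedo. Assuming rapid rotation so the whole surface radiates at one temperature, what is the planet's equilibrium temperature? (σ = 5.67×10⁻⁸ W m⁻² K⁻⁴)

T_eq ≈ 1010 K

Flux at 0.0761 AU: S = 1366/0.0761² = 2.36×10⁵ W m⁻².
Energy balance: absorbed = emitted ⇒ πR²·S(1−A) = 4πR²·σT_eq⁴, so T_eq⁴ = S(1−A)/(4σ).
T_eq = [2.36×10⁵ × 1.00 / (4 × 5.67×10⁻⁸)]^(1/4) = (1.04×10¹²)^(1/4) = 1010 K.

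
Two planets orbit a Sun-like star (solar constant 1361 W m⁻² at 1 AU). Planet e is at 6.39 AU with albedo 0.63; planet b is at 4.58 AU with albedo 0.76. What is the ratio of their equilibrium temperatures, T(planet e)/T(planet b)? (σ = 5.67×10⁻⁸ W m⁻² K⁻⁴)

T_eq = [S₀(1−A)/(4σd²)]^(1/4), so T ∝ (1−A)^(1/4) / √d.
T₁ = [1361×0.37/(4×5.67×10⁻⁸×6.39²)]^(1/4) = 85.87 K.
T₂ = [1361×0.24/(4×5.67×10⁻⁸×4.58²)]^(1/4) = 91.03 K.

T₁/T₂ ≈ 0.943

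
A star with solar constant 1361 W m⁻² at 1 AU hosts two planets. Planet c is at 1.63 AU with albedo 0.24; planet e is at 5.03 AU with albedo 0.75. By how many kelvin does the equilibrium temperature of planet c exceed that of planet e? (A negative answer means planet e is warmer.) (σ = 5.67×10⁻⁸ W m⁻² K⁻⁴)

ΔT ≈ 115.8 K

T_eq = [S₀(1−A)/(4σd²)]^(1/4), so T ∝ (1−A)^(1/4) / √d.
T₁ = [1361×0.76/(4×5.67×10⁻⁸×1.63²)]^(1/4) = 203.55 K.
T₂ = [1361×0.25/(4×5.67×10⁻⁸×5.03²)]^(1/4) = 87.75 K.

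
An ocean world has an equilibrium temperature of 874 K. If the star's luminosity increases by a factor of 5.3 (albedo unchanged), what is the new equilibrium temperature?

T_eq ∝ L^(1/4) · d^(−1/2).
T′ = 874 × 5.3^(1/4) = 1330 K.

T_eq ≈ 1330 K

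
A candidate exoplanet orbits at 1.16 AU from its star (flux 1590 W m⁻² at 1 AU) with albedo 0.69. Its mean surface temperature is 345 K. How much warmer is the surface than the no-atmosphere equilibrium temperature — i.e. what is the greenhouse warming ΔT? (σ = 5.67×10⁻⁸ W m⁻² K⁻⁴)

ΔT ≈ 144.5 K

S = 1590/1.16² = 1182 W m⁻².
T_eq = [S(1−A)/(4σ)]^(1/4) = [1182×0.31/(4×5.67×10⁻⁸)]^(1/4) = 200.5 K.
ΔT = T_surf − T_eq = 345 − 200.5.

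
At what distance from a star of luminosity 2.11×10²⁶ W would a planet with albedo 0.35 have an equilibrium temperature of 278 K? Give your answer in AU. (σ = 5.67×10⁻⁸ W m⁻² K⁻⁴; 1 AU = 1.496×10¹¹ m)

From T_eq⁴ = L(1−A)/(16πσd²): d = √[L(1−A)/(16πσT_eq⁴)].
d = √[2.11×10²⁶ × 0.65 / (16π × 5.67×10⁻⁸ × (278)⁴)] = 8.98×10¹⁰ m = 0.600 AU.

d ≈ 0.600 AU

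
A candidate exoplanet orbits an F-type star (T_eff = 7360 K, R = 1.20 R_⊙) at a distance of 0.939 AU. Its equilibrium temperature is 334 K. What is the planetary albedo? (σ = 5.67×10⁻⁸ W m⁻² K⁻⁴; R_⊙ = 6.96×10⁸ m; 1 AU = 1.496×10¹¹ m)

A ≈ 0.52

R_⋆ = 1.20 × 6.96×10⁸ = 8.35×10⁸ m.
d = 0.939 AU = 1.40×10¹¹ m.
L = 4πR_⋆²σT_⋆⁴ = 4π(8.35×10⁸)² × 5.67×10⁻⁸ × (7360)⁴ = 1.46×10²⁷ W.
S = L/(4πd²) = 5880 W m⁻².
From T_eq⁴ = S(1−A)/(4σ): 1−A = 4σT_eq⁴/S.
1−A = 4 × 5.67×10⁻⁸ × (334)⁴ / 5880 = 0.480.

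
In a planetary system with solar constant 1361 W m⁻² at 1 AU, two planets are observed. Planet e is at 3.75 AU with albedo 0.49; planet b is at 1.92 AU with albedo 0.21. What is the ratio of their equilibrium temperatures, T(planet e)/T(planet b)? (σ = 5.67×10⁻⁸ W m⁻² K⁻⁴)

T_eq = [S₀(1−A)/(4σd²)]^(1/4), so T ∝ (1−A)^(1/4) / √d.
T₁ = [1361×0.51/(4×5.67×10⁻⁸×3.75²)]^(1/4) = 121.46 K.
T₂ = [1361×0.79/(4×5.67×10⁻⁸×1.92²)]^(1/4) = 189.37 K.

T₁/T₂ ≈ 0.641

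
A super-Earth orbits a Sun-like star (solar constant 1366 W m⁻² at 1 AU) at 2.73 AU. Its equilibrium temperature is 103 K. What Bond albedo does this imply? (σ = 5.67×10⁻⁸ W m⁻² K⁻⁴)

A ≈ 0.86

Flux at 2.73 AU: S = 1366/2.73² = 183 W m⁻².
From T_eq⁴ = S(1−A)/(4σ): 1−A = 4σT_eq⁴/S.
1−A = 4 × 5.67×10⁻⁸ × (103)⁴ / 183 = 0.139.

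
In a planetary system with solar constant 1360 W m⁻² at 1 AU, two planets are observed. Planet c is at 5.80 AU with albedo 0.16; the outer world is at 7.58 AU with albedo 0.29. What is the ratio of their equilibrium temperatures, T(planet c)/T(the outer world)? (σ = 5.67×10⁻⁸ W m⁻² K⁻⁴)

T₁/T₂ ≈ 1.192

T_eq = [S₀(1−A)/(4σd²)]^(1/4), so T ∝ (1−A)^(1/4) / √d.
T₁ = [1360×0.84/(4×5.67×10⁻⁸×5.80²)]^(1/4) = 110.62 K.
T₂ = [1360×0.71/(4×5.67×10⁻⁸×7.58²)]^(1/4) = 92.78 K.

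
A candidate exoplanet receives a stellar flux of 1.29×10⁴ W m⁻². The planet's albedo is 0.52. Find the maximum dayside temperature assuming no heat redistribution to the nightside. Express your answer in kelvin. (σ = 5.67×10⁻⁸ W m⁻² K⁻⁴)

With no redistribution each surface element balances locally: S(1−A) = σT⁴.
T = [1.29×10⁴ × 0.48 / 5.67×10⁻⁸]^(1/4) = (1.09×10¹¹)^(1/4) = 575 K.

T_ss ≈ 575 K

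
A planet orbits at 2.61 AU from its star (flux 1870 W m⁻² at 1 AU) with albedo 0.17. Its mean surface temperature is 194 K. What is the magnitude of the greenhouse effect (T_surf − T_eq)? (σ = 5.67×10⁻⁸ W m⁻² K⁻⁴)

ΔT ≈ 16.0 K

S = 1870/2.61² = 274.5 W m⁻².
T_eq = [S(1−A)/(4σ)]^(1/4) = [274.5×0.83/(4×5.67×10⁻⁸)]^(1/4) = 178.0 K.
ΔT = T_surf − T_eq = 194 − 178.0.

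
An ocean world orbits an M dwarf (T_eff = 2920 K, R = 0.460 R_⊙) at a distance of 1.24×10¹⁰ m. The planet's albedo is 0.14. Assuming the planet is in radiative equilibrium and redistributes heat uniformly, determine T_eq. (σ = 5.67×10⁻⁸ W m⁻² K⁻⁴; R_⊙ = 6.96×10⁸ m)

R_⋆ = 0.460 × 6.96×10⁸ = 3.20×10⁸ m.
L = 4πR_⋆²σT_⋆⁴ = 4π(3.20×10⁸)² × 5.67×10⁻⁸ × (2920)⁴ = 5.31×10²⁴ W.
S = L/(4πd²) = 2750 W m⁻².
Energy balance: absorbed = emitted ⇒ πR²·S(1−A) = 4πR²·σT_eq⁴, so T_eq⁴ = S(1−A)/(4σ).
T_eq = [2750 × 0.86 / (4 × 5.67×10⁻⁸)]^(1/4) = (1.04×10¹⁰)^(1/4) = 319 K.

T_eq ≈ 319 K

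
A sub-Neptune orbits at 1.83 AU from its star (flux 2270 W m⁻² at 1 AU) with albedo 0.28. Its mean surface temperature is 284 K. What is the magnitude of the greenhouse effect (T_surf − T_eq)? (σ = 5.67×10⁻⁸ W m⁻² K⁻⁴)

ΔT ≈ 68.6 K

S = 2270/1.83² = 677.8 W m⁻².
T_eq = [S(1−A)/(4σ)]^(1/4) = [677.8×0.72/(4×5.67×10⁻⁸)]^(1/4) = 215.4 K.
ΔT = T_surf − T_eq = 284 − 215.4.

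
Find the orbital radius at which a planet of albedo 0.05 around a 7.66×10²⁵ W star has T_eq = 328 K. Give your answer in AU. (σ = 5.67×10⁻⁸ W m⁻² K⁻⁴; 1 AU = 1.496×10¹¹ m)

d ≈ 0.314 AU

From T_eq⁴ = L(1−A)/(16πσd²): d = √[L(1−A)/(16πσT_eq⁴)].
d = √[7.66×10²⁵ × 0.95 / (16π × 5.67×10⁻⁸ × (328)⁴)] = 4.70×10¹⁰ m = 0.314 AU.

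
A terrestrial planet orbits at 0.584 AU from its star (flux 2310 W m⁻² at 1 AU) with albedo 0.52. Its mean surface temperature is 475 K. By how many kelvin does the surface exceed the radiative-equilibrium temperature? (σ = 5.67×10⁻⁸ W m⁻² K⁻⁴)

S = 2310/0.584² = 6773 W m⁻².
T_eq = [S(1−A)/(4σ)]^(1/4) = [6773×0.48/(4×5.67×10⁻⁸)]^(1/4) = 346.0 K.
ΔT = T_surf − T_eq = 475 − 346.0.

ΔT ≈ 129.0 K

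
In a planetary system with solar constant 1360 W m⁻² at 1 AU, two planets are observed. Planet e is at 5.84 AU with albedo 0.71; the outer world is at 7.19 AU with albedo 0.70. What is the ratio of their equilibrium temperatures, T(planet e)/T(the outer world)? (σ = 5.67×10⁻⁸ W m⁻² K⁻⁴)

T_eq = [S₀(1−A)/(4σd²)]^(1/4), so T ∝ (1−A)^(1/4) / √d.
T₁ = [1360×0.29/(4×5.67×10⁻⁸×5.84²)]^(1/4) = 84.50 K.
T₂ = [1360×0.30/(4×5.67×10⁻⁸×7.19²)]^(1/4) = 76.81 K.

T₁/T₂ ≈ 1.100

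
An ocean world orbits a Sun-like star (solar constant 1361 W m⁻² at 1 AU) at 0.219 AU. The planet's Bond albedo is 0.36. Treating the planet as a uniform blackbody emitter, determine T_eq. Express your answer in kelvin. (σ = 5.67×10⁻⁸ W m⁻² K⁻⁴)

Flux at 0.219 AU: S = 1361/0.219² = 2.84×10⁴ W m⁻².
Energy balance: absorbed = emitted ⇒ πR²·S(1−A) = 4πR²·σT_eq⁴, so T_eq⁴ = S(1−A)/(4σ).
T_eq = [2.84×10⁴ × 0.64 / (4 × 5.67×10⁻⁸)]^(1/4) = (8.01×10¹⁰)^(1/4) = 532 K.

T_eq ≈ 532 K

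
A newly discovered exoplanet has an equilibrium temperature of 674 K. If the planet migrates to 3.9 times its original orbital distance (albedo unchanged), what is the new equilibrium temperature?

T_eq ≈ 341 K

T_eq ∝ L^(1/4) · d^(−1/2).
T′ = 674 / 3.9^(1/2) = 341 K.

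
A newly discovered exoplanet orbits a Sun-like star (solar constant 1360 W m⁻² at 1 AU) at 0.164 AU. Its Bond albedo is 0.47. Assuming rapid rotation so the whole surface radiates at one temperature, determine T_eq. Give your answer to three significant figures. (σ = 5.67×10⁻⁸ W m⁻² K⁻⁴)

Flux at 0.164 AU: S = 1360/0.164² = 5.06×10⁴ W m⁻².
Energy balance: absorbed = emitted ⇒ πR²·S(1−A) = 4πR²·σT_eq⁴, so T_eq⁴ = S(1−A)/(4σ).
T_eq = [5.06×10⁴ × 0.53 / (4 × 5.67×10⁻⁸)]^(1/4) = (1.18×10¹¹)^(1/4) = 586 K.

T_eq ≈ 586 K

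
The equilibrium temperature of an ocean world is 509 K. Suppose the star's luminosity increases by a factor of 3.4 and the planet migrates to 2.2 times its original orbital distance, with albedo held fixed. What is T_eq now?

T_eq ≈ 466 K

T_eq ∝ L^(1/4) · d^(−1/2).
T′ = 509 × 3.4^(1/4) / 2.2^(1/2) = 466 K.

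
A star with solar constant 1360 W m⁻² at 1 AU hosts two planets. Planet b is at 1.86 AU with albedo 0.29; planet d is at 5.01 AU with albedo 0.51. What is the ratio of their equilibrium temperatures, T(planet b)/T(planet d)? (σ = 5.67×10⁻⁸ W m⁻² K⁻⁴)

T_eq = [S₀(1−A)/(4σd²)]^(1/4), so T ∝ (1−A)^(1/4) / √d.
T₁ = [1360×0.71/(4×5.67×10⁻⁸×1.86²)]^(1/4) = 187.30 K.
T₂ = [1360×0.49/(4×5.67×10⁻⁸×5.01²)]^(1/4) = 104.02 K.

T₁/T₂ ≈ 1.801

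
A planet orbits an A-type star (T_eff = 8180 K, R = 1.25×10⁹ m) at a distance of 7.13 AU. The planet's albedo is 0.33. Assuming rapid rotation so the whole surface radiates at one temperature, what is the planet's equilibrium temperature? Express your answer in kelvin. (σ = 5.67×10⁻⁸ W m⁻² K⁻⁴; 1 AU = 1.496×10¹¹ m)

d = 7.13 AU = 1.07×10¹² m.
L = 4πR_⋆²σT_⋆⁴ = 4π(1.25×10⁹)² × 5.67×10⁻⁸ × (8180)⁴ = 4.98×10²⁷ W.
S = L/(4πd²) = 349 W m⁻².
Energy balance: absorbed = emitted ⇒ πR²·S(1−A) = 4πR²·σT_eq⁴, so T_eq⁴ = S(1−A)/(4σ).
T_eq = [349 × 0.67 / (4 × 5.67×10⁻⁸)]^(1/4) = (1.03×10⁹)^(1/4) = 179 K.

T_eq ≈ 179 K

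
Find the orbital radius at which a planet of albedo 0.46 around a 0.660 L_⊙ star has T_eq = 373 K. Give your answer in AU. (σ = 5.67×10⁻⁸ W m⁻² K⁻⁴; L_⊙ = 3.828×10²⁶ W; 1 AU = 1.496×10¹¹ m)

L = 0.660 × 3.828×10²⁶ = 2.53×10²⁶ W.
From T_eq⁴ = L(1−A)/(16πσd²): d = √[L(1−A)/(16πσT_eq⁴)].
d = √[2.53×10²⁶ × 0.54 / (16π × 5.67×10⁻⁸ × (373)⁴)] = 4.97×10¹⁰ m = 0.332 AU.

d ≈ 0.332 AU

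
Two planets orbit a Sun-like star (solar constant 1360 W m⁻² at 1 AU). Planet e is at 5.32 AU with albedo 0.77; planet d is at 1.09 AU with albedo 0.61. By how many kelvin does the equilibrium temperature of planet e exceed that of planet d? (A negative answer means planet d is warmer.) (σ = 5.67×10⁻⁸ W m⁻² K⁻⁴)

ΔT ≈ -127.1 K

T_eq = [S₀(1−A)/(4σd²)]^(1/4), so T ∝ (1−A)^(1/4) / √d.
T₁ = [1360×0.23/(4×5.67×10⁻⁸×5.32²)]^(1/4) = 83.55 K.
T₂ = [1360×0.39/(4×5.67×10⁻⁸×1.09²)]^(1/4) = 210.63 K.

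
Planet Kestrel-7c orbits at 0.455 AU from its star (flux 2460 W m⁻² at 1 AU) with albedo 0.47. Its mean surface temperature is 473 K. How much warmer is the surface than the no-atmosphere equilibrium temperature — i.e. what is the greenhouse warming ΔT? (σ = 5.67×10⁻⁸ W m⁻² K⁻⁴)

S = 2460/0.455² = 1.188×10⁴ W m⁻².
T_eq = [S(1−A)/(4σ)]^(1/4) = [1.188×10⁴×0.53/(4×5.67×10⁻⁸)]^(1/4) = 408.2 K.
ΔT = T_surf − T_eq = 473 − 408.2.

ΔT ≈ 64.8 K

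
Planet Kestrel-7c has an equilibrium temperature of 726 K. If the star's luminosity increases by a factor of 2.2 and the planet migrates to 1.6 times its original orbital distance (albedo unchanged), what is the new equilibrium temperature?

T_eq ≈ 699 K

T_eq ∝ L^(1/4) · d^(−1/2).
T′ = 726 × 2.2^(1/4) / 1.6^(1/2) = 699 K.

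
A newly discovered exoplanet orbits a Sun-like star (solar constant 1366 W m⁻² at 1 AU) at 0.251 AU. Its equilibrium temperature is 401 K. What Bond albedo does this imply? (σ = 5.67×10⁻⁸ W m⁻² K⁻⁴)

A ≈ 0.73

Flux at 0.251 AU: S = 1366/0.251² = 2.17×10⁴ W m⁻².
From T_eq⁴ = S(1−A)/(4σ): 1−A = 4σT_eq⁴/S.
1−A = 4 × 5.67×10⁻⁸ × (401)⁴ / 2.17×10⁴ = 0.270.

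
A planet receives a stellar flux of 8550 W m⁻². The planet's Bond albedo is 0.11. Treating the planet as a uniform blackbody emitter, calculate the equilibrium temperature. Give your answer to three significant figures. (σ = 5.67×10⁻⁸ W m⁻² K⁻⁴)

T_eq ≈ 428 K

Energy balance: absorbed = emitted ⇒ πR²·S(1−A) = 4πR²·σT_eq⁴, so T_eq⁴ = S(1−A)/(4σ).
T_eq = [8550 × 0.89 / (4 × 5.67×10⁻⁸)]^(1/4) = (3.36×10¹⁰)^(1/4) = 428 K.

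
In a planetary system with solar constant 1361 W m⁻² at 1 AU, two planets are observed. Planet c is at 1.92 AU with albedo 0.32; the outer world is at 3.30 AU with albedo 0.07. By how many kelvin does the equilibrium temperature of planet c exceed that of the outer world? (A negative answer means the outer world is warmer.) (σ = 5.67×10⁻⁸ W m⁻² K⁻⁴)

ΔT ≈ 31.9 K

T_eq = [S₀(1−A)/(4σd²)]^(1/4), so T ∝ (1−A)^(1/4) / √d.
T₁ = [1361×0.68/(4×5.67×10⁻⁸×1.92²)]^(1/4) = 182.40 K.
T₂ = [1361×0.93/(4×5.67×10⁻⁸×3.30²)]^(1/4) = 150.46 K.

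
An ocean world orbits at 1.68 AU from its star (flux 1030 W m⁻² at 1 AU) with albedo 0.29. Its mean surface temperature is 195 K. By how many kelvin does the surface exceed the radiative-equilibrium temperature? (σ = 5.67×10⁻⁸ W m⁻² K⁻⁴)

S = 1030/1.68² = 364.9 W m⁻².
T_eq = [S(1−A)/(4σ)]^(1/4) = [364.9×0.71/(4×5.67×10⁻⁸)]^(1/4) = 183.8 K.
ΔT = T_surf − T_eq = 195 − 183.8.

ΔT ≈ 11.2 K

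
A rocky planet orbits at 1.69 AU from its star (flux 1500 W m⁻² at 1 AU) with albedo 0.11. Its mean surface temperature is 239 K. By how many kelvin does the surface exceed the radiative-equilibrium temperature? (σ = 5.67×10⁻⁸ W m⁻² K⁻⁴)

S = 1500/1.69² = 525.2 W m⁻².
T_eq = [S(1−A)/(4σ)]^(1/4) = [525.2×0.89/(4×5.67×10⁻⁸)]^(1/4) = 213.1 K.
ΔT = T_surf − T_eq = 239 − 213.1.

ΔT ≈ 25.9 K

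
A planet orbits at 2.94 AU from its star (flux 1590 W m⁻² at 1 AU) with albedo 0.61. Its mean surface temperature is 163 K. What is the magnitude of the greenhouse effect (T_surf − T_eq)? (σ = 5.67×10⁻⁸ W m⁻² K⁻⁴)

S = 1590/2.94² = 184.0 W m⁻².
T_eq = [S(1−A)/(4σ)]^(1/4) = [184.0×0.39/(4×5.67×10⁻⁸)]^(1/4) = 133.4 K.
ΔT = T_surf − T_eq = 163 − 133.4.

ΔT ≈ 29.6 K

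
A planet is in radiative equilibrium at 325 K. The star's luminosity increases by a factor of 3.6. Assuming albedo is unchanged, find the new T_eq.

T_eq ∝ L^(1/4) · d^(−1/2).
T′ = 325 × 3.6^(1/4) = 448 K.

T_eq ≈ 448 K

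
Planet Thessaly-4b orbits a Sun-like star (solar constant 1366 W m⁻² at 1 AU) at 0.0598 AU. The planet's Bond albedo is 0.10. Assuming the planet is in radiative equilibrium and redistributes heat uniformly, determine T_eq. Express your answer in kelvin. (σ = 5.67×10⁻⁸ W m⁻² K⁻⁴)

T_eq ≈ 1110 K

Flux at 0.0598 AU: S = 1366/0.0598² = 3.82×10⁵ W m⁻².
Energy balance: absorbed = emitted ⇒ πR²·S(1−A) = 4πR²·σT_eq⁴, so T_eq⁴ = S(1−A)/(4σ).
T_eq = [3.82×10⁵ × 0.90 / (4 × 5.67×10⁻⁸)]^(1/4) = (1.52×10¹²)^(1/4) = 1110 K.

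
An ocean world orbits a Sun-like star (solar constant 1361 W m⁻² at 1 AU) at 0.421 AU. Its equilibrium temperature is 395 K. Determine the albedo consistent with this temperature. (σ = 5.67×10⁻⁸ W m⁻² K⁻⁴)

Flux at 0.421 AU: S = 1361/0.421² = 7680 W m⁻².
From T_eq⁴ = S(1−A)/(4σ): 1−A = 4σT_eq⁴/S.
1−A = 4 × 5.67×10⁻⁸ × (395)⁴ / 7680 = 0.719.

A ≈ 0.28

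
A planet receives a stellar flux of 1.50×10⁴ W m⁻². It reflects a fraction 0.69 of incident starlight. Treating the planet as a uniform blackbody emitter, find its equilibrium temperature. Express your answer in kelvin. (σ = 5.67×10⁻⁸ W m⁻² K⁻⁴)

T_eq ≈ 378 K

Energy balance: absorbed = emitted ⇒ πR²·S(1−A) = 4πR²·σT_eq⁴, so T_eq⁴ = S(1−A)/(4σ).
T_eq = [1.50×10⁴ × 0.31 / (4 × 5.67×10⁻⁸)]^(1/4) = (2.05×10¹⁰)^(1/4) = 378 K.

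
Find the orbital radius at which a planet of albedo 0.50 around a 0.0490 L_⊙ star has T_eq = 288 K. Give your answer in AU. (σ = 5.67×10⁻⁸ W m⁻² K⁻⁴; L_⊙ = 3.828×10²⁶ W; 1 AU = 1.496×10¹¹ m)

L = 0.0490 × 3.828×10²⁶ = 1.88×10²⁵ W.
From T_eq⁴ = L(1−A)/(16πσd²): d = √[L(1−A)/(16πσT_eq⁴)].
d = √[1.88×10²⁵ × 0.50 / (16π × 5.67×10⁻⁸ × (288)⁴)] = 2.19×10¹⁰ m = 0.146 AU.

d ≈ 0.146 AU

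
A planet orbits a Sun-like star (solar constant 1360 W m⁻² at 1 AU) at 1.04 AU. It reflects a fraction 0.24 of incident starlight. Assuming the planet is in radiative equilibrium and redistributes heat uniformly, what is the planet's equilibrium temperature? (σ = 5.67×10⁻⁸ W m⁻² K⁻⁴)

Flux at 1.04 AU: S = 1360/1.04² = 1260 W m⁻².
Energy balance: absorbed = emitted ⇒ πR²·S(1−A) = 4πR²·σT_eq⁴, so T_eq⁴ = S(1−A)/(4σ).
T_eq = [1260 × 0.76 / (4 × 5.67×10⁻⁸)]^(1/4) = (4.21×10⁹)^(1/4) = 255 K.

T_eq ≈ 255 K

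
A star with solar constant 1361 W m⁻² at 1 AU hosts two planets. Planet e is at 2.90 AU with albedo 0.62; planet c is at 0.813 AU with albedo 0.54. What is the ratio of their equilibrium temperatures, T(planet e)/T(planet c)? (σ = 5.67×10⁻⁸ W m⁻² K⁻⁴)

T₁/T₂ ≈ 0.505

T_eq = [S₀(1−A)/(4σd²)]^(1/4), so T ∝ (1−A)^(1/4) / √d.
T₁ = [1361×0.38/(4×5.67×10⁻⁸×2.90²)]^(1/4) = 128.32 K.
T₂ = [1361×0.46/(4×5.67×10⁻⁸×0.813²)]^(1/4) = 254.21 K.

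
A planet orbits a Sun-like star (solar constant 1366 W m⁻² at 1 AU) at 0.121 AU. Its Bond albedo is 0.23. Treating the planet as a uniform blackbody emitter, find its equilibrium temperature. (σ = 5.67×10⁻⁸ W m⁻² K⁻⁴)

T_eq ≈ 750 K

Flux at 0.121 AU: S = 1366/0.121² = 9.33×10⁴ W m⁻².
Energy balance: absorbed = emitted ⇒ πR²·S(1−A) = 4πR²·σT_eq⁴, so T_eq⁴ = S(1−A)/(4σ).
T_eq = [9.33×10⁴ × 0.77 / (4 × 5.67×10⁻⁸)]^(1/4) = (3.17×10¹¹)^(1/4) = 750 K.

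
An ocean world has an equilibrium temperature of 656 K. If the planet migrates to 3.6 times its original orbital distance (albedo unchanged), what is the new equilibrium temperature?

T_eq ≈ 346 K

T_eq ∝ L^(1/4) · d^(−1/2).
T′ = 656 / 3.6^(1/2) = 346 K.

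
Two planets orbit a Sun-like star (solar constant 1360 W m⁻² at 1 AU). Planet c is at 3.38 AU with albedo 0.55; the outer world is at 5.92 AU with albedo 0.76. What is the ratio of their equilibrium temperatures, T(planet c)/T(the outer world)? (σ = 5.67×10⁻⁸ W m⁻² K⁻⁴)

T₁/T₂ ≈ 1.549

T_eq = [S₀(1−A)/(4σd²)]^(1/4), so T ∝ (1−A)^(1/4) / √d.
T₁ = [1360×0.45/(4×5.67×10⁻⁸×3.38²)]^(1/4) = 123.97 K.
T₂ = [1360×0.24/(4×5.67×10⁻⁸×5.92²)]^(1/4) = 80.05 K.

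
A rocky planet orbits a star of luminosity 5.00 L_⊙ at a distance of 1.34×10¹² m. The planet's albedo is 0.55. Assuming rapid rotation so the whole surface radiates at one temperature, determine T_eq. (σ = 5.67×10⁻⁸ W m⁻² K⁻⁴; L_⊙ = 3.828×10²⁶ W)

L = 5.00 × 3.828×10²⁶ = 1.91×10²⁷ W.
Flux: S = L/(4πd²) = 1.91×10²⁷/(4π×(1.34×10¹²)²) = 84.8 W m⁻².
Energy balance: absorbed = emitted ⇒ πR²·S(1−A) = 4πR²·σT_eq⁴, so T_eq⁴ = S(1−A)/(4σ).
T_eq = [84.8 × 0.45 / (4 × 5.67×10⁻⁸)]^(1/4) = (1.68×10⁸)^(1/4) = 114 K.

T_eq ≈ 114 K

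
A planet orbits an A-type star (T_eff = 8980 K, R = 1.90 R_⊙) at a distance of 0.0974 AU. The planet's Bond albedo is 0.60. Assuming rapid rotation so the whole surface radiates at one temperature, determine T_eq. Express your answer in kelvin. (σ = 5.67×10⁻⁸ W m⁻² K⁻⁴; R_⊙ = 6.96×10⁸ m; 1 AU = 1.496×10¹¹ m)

R_⋆ = 1.90 × 6.96×10⁸ = 1.32×10⁹ m.
d = 0.0974 AU = 1.46×10¹⁰ m.
L = 4πR_⋆²σT_⋆⁴ = 4π(1.32×10⁹)² × 5.67×10⁻⁸ × (8980)⁴ = 8.10×10²⁷ W.
S = L/(4πd²) = 3.04×10⁶ W m⁻².
Energy balance: absorbed = emitted ⇒ πR²·S(1−A) = 4πR²·σT_eq⁴, so T_eq⁴ = S(1−A)/(4σ).
T_eq = [3.04×10⁶ × 0.40 / (4 × 5.67×10⁻⁸)]^(1/4) = (5.36×10¹²)^(1/4) = 1520 K.

T_eq ≈ 1520 K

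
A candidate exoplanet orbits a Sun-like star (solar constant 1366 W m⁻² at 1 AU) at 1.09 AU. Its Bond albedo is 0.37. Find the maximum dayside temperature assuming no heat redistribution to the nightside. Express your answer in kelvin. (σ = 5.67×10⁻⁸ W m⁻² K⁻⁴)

T_ss ≈ 336 K

Flux at 1.09 AU: S = 1366/1.09² = 1150 W m⁻².
With no redistribution each surface element balances locally: S(1−A) = σT⁴.
T = [1150 × 0.63 / 5.67×10⁻⁸]^(1/4) = (1.28×10¹⁰)^(1/4) = 336 K.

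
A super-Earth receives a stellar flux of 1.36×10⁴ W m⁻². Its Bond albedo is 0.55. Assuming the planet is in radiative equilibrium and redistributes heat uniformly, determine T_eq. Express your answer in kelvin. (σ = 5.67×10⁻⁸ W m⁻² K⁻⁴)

T_eq ≈ 405 K

Energy balance: absorbed = emitted ⇒ πR²·S(1−A) = 4πR²·σT_eq⁴, so T_eq⁴ = S(1−A)/(4σ).
T_eq = [1.36×10⁴ × 0.45 / (4 × 5.67×10⁻⁸)]^(1/4) = (2.70×10¹⁰)^(1/4) = 405 K.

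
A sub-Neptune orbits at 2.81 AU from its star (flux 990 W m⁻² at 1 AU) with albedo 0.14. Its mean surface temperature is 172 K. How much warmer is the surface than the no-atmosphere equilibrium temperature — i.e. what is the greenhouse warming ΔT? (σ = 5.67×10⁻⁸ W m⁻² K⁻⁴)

ΔT ≈ 24.3 K

S = 990/2.81² = 125.4 W m⁻².
T_eq = [S(1−A)/(4σ)]^(1/4) = [125.4×0.86/(4×5.67×10⁻⁸)]^(1/4) = 147.7 K.
ΔT = T_surf − T_eq = 172 − 147.7.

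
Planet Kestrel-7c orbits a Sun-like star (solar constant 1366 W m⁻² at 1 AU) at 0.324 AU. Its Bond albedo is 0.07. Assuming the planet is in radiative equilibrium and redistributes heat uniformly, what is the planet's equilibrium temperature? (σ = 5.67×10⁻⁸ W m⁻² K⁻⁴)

T_eq ≈ 481 K

Flux at 0.324 AU: S = 1366/0.324² = 1.30×10⁴ W m⁻².
Energy balance: absorbed = emitted ⇒ πR²·S(1−A) = 4πR²·σT_eq⁴, so T_eq⁴ = S(1−A)/(4σ).
T_eq = [1.30×10⁴ × 0.93 / (4 × 5.67×10⁻⁸)]^(1/4) = (5.34×10¹⁰)^(1/4) = 481 K.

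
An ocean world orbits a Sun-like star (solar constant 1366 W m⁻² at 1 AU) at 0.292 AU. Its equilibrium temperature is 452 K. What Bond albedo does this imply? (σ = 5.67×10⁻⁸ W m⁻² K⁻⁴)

A ≈ 0.41

Flux at 0.292 AU: S = 1366/0.292² = 1.60×10⁴ W m⁻².
From T_eq⁴ = S(1−A)/(4σ): 1−A = 4σT_eq⁴/S.
1−A = 4 × 5.67×10⁻⁸ × (452)⁴ / 1.60×10⁴ = 0.591.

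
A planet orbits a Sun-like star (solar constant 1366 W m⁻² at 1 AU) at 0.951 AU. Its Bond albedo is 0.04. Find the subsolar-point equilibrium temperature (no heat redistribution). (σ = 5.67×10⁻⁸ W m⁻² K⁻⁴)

Flux at 0.951 AU: S = 1366/0.951² = 1510 W m⁻².
At the subsolar point the surface absorbs S(1−A) and emits σT⁴ per unit area — no factor of 4, since only the local patch is in balance.
T = [1510 × 0.96 / 5.67×10⁻⁸]^(1/4) = (2.56×10¹⁰)^(1/4) = 400 K.

T_ss ≈ 400 K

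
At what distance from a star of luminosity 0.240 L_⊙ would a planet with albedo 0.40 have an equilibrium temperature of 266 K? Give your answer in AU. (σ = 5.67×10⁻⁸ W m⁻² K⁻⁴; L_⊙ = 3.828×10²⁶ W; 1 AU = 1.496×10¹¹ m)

d ≈ 0.415 AU

L = 0.240 × 3.828×10²⁶ = 9.19×10²⁵ W.
From T_eq⁴ = L(1−A)/(16πσd²): d = √[L(1−A)/(16πσT_eq⁴)].
d = √[9.19×10²⁵ × 0.60 / (16π × 5.67×10⁻⁸ × (266)⁴)] = 6.22×10¹⁰ m = 0.415 AU.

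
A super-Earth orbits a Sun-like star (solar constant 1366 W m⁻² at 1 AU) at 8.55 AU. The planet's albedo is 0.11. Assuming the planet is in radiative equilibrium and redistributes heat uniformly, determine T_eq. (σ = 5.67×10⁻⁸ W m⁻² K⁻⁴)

Flux at 8.55 AU: S = 1366/8.55² = 18.7 W m⁻².
Energy balance: absorbed = emitted ⇒ πR²·S(1−A) = 4πR²·σT_eq⁴, so T_eq⁴ = S(1−A)/(4σ).
T_eq = [18.7 × 0.89 / (4 × 5.67×10⁻⁸)]^(1/4) = (7.33×10⁷)^(1/4) = 92.5 K.

T_eq ≈ 92.5 K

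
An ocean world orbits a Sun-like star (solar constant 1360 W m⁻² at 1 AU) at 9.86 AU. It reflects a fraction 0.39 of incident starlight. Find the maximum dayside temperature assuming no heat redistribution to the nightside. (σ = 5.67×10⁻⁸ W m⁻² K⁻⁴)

T_ss ≈ 111 K

Flux at 9.86 AU: S = 1360/9.86² = 14.0 W m⁻².
With no redistribution each surface element balances locally: S(1−A) = σT⁴.
T = [14.0 × 0.61 / 5.67×10⁻⁸]^(1/4) = (1.50×10⁸)^(1/4) = 111 K.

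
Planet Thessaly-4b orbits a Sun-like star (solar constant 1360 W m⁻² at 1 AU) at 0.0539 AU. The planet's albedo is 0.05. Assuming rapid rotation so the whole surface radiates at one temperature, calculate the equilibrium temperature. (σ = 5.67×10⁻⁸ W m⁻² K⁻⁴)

T_eq ≈ 1180 K

Flux at 0.0539 AU: S = 1360/0.0539² = 4.68×10⁵ W m⁻².
Energy balance: absorbed = emitted ⇒ πR²·S(1−A) = 4πR²·σT_eq⁴, so T_eq⁴ = S(1−A)/(4σ).
T_eq = [4.68×10⁵ × 0.95 / (4 × 5.67×10⁻⁸)]^(1/4) = (1.96×10¹²)^(1/4) = 1180 K.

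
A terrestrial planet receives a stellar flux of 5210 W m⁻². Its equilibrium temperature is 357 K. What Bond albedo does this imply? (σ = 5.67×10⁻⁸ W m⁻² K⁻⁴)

A ≈ 0.29

From T_eq⁴ = S(1−A)/(4σ): 1−A = 4σT_eq⁴/S.
1−A = 4 × 5.67×10⁻⁸ × (357)⁴ / 5210 = 0.707.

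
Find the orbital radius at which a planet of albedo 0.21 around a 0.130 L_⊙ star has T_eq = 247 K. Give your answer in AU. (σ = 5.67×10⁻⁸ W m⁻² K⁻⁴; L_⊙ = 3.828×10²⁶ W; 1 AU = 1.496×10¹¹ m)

L = 0.130 × 3.828×10²⁶ = 4.98×10²⁵ W.
From T_eq⁴ = L(1−A)/(16πσd²): d = √[L(1−A)/(16πσT_eq⁴)].
d = √[4.98×10²⁵ × 0.79 / (16π × 5.67×10⁻⁸ × (247)⁴)] = 6.09×10¹⁰ m = 0.407 AU.

d ≈ 0.407 AU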